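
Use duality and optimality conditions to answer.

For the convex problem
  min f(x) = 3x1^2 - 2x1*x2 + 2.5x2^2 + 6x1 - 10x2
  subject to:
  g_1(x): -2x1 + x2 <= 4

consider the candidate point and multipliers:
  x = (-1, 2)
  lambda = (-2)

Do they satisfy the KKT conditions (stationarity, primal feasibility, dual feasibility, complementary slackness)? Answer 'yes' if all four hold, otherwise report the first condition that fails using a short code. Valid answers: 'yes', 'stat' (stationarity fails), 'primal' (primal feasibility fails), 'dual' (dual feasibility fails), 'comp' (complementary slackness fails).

Gradient of f: grad f(x) = Q x + c = (-4, 2)
Constraint values g_i(x) = a_i^T x - b_i:
  g_1((-1, 2)) = 0
Stationarity residual: grad f(x) + sum_i lambda_i a_i = (0, 0)
  -> stationarity OK
Primal feasibility (all g_i <= 0): OK
Dual feasibility (all lambda_i >= 0): FAILS
Complementary slackness (lambda_i * g_i(x) = 0 for all i): OK

Verdict: the first failing condition is dual_feasibility -> dual.

dual


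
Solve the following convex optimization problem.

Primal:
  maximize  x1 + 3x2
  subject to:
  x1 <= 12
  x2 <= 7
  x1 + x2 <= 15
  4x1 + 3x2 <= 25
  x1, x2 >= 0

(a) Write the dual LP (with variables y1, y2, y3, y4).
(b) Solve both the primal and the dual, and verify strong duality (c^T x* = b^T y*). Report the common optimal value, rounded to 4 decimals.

The standard primal-dual pair for 'max c^T x s.t. A x <= b, x >= 0' is:
  Dual:  min b^T y  s.t.  A^T y >= c,  y >= 0.

So the dual LP is:
  minimize  12y1 + 7y2 + 15y3 + 25y4
  subject to:
    y1 + y3 + 4y4 >= 1
    y2 + y3 + 3y4 >= 3
    y1, y2, y3, y4 >= 0

Solving the primal: x* = (1, 7).
  primal value c^T x* = 22.
Solving the dual: y* = (0, 2.25, 0, 0.25).
  dual value b^T y* = 22.
Strong duality: c^T x* = b^T y*. Confirmed.

22


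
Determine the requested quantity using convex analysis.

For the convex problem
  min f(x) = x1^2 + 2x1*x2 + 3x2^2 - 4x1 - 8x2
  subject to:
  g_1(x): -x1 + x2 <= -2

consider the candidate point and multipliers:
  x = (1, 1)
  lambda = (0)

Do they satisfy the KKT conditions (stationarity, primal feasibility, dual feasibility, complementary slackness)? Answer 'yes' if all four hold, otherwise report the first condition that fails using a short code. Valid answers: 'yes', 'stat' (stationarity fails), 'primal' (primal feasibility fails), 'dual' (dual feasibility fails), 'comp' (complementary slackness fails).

Gradient of f: grad f(x) = Q x + c = (0, 0)
Constraint values g_i(x) = a_i^T x - b_i:
  g_1((1, 1)) = 2
Stationarity residual: grad f(x) + sum_i lambda_i a_i = (0, 0)
  -> stationarity OK
Primal feasibility (all g_i <= 0): FAILS
Dual feasibility (all lambda_i >= 0): OK
Complementary slackness (lambda_i * g_i(x) = 0 for all i): OK

Verdict: the first failing condition is primal_feasibility -> primal.

primal


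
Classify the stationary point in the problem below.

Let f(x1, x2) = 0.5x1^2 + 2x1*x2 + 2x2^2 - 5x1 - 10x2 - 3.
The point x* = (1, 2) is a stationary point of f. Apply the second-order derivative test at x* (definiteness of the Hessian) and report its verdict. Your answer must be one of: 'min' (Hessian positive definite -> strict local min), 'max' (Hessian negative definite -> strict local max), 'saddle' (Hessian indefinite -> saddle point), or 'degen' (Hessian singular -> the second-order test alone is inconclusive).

Compute the Hessian H = grad^2 f:
  H = [[1, 2], [2, 4]]
Verify stationarity: grad f(x*) = H x* + g = (0, 0).
Eigenvalues of H: 0, 5.
H has a zero eigenvalue (singular; positive semidefinite but not definite), so H is neither positive definite, negative definite, nor indefinite. The second-order test alone is inconclusive -> degen.
(Indeed, f is constant along the null direction of H through x*, so x* is not a strict local extremum.)

degen


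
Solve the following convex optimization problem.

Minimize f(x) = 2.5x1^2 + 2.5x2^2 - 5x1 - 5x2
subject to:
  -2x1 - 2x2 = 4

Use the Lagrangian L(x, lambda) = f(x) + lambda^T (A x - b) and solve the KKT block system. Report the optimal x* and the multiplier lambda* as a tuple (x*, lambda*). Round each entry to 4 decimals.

Form the Lagrangian:
  L(x, lambda) = (1/2) x^T Q x + c^T x + lambda^T (A x - b)
Stationarity (grad_x L = 0): Q x + c + A^T lambda = 0.
Primal feasibility: A x = b.

This gives the KKT block system:
  [ Q   A^T ] [ x     ]   [-c ]
  [ A    0  ] [ lambda ] = [ b ]

Solving the linear system:
  x*      = (-1, -1)
  lambda* = (-5)
  f(x*)   = 15

x* = (-1, -1), lambda* = (-5)


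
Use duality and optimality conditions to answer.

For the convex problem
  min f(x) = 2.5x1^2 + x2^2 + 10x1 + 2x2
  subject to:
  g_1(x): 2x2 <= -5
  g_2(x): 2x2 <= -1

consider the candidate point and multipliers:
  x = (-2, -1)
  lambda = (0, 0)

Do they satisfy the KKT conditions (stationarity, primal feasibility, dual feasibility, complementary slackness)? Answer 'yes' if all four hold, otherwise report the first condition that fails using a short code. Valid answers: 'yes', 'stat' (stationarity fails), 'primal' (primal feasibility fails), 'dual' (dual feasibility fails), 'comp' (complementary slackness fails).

Gradient of f: grad f(x) = Q x + c = (0, 0)
Constraint values g_i(x) = a_i^T x - b_i:
  g_1((-2, -1)) = 3
  g_2((-2, -1)) = -1
Stationarity residual: grad f(x) + sum_i lambda_i a_i = (0, 0)
  -> stationarity OK
Primal feasibility (all g_i <= 0): FAILS
Dual feasibility (all lambda_i >= 0): OK
Complementary slackness (lambda_i * g_i(x) = 0 for all i): OK

Verdict: the first failing condition is primal_feasibility -> primal.

primal


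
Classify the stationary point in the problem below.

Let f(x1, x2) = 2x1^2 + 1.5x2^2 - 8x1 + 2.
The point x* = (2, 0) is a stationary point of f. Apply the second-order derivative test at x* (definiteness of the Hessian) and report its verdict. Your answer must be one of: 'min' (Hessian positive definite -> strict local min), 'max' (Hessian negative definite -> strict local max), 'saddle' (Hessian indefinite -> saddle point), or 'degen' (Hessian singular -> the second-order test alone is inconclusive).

Compute the Hessian H = grad^2 f:
  H = [[4, 0], [0, 3]]
Verify stationarity: grad f(x*) = H x* + g = (0, 0).
Eigenvalues of H: 3, 4.
Both eigenvalues > 0, so H is positive definite -> x* is a strict local min.

min


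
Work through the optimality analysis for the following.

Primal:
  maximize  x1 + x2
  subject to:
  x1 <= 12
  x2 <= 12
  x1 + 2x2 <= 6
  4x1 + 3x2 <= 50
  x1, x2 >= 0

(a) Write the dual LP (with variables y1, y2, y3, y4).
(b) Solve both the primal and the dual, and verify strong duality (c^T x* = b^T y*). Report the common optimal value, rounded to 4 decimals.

The standard primal-dual pair for 'max c^T x s.t. A x <= b, x >= 0' is:
  Dual:  min b^T y  s.t.  A^T y >= c,  y >= 0.

So the dual LP is:
  minimize  12y1 + 12y2 + 6y3 + 50y4
  subject to:
    y1 + y3 + 4y4 >= 1
    y2 + 2y3 + 3y4 >= 1
    y1, y2, y3, y4 >= 0

Solving the primal: x* = (6, 0).
  primal value c^T x* = 6.
Solving the dual: y* = (0, 0, 1, 0).
  dual value b^T y* = 6.
Strong duality: c^T x* = b^T y*. Confirmed.

6


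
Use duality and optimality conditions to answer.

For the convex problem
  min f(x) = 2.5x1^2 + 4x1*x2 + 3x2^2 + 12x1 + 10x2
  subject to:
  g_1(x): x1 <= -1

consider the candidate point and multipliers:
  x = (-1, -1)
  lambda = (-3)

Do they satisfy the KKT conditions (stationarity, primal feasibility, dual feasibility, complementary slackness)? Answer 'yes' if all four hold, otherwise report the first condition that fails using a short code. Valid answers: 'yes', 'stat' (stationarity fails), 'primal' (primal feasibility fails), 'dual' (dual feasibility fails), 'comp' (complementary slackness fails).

Gradient of f: grad f(x) = Q x + c = (3, 0)
Constraint values g_i(x) = a_i^T x - b_i:
  g_1((-1, -1)) = 0
Stationarity residual: grad f(x) + sum_i lambda_i a_i = (0, 0)
  -> stationarity OK
Primal feasibility (all g_i <= 0): OK
Dual feasibility (all lambda_i >= 0): FAILS
Complementary slackness (lambda_i * g_i(x) = 0 for all i): OK

Verdict: the first failing condition is dual_feasibility -> dual.

dual


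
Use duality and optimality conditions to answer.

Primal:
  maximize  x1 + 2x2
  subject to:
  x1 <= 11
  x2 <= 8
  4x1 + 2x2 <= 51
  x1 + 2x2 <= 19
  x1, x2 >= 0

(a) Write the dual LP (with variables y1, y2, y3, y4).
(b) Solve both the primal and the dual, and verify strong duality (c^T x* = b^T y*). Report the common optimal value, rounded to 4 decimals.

The standard primal-dual pair for 'max c^T x s.t. A x <= b, x >= 0' is:
  Dual:  min b^T y  s.t.  A^T y >= c,  y >= 0.

So the dual LP is:
  minimize  11y1 + 8y2 + 51y3 + 19y4
  subject to:
    y1 + 4y3 + y4 >= 1
    y2 + 2y3 + 2y4 >= 2
    y1, y2, y3, y4 >= 0

Solving the primal: x* = (10.6667, 4.1667).
  primal value c^T x* = 19.
Solving the dual: y* = (0, 0, 0, 1).
  dual value b^T y* = 19.
Strong duality: c^T x* = b^T y*. Confirmed.

19


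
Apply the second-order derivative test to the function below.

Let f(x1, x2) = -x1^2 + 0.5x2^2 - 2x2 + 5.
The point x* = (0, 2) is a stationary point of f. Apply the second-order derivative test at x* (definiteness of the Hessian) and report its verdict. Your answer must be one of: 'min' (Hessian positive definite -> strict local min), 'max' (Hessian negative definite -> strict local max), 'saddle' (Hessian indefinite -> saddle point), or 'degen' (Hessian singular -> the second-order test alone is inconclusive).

Compute the Hessian H = grad^2 f:
  H = [[-2, 0], [0, 1]]
Verify stationarity: grad f(x*) = H x* + g = (0, 0).
Eigenvalues of H: -2, 1.
Eigenvalues have mixed signs, so H is indefinite -> x* is a saddle point.

saddle


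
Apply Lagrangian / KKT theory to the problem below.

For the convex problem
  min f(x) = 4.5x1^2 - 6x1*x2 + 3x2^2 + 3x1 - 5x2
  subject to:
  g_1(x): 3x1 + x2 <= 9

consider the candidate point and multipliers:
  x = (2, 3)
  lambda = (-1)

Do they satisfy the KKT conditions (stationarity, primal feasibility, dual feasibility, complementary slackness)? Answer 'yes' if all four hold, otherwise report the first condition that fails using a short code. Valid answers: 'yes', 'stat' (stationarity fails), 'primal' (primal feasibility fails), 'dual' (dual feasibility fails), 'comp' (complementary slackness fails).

Gradient of f: grad f(x) = Q x + c = (3, 1)
Constraint values g_i(x) = a_i^T x - b_i:
  g_1((2, 3)) = 0
Stationarity residual: grad f(x) + sum_i lambda_i a_i = (0, 0)
  -> stationarity OK
Primal feasibility (all g_i <= 0): OK
Dual feasibility (all lambda_i >= 0): FAILS
Complementary slackness (lambda_i * g_i(x) = 0 for all i): OK

Verdict: the first failing condition is dual_feasibility -> dual.

dual


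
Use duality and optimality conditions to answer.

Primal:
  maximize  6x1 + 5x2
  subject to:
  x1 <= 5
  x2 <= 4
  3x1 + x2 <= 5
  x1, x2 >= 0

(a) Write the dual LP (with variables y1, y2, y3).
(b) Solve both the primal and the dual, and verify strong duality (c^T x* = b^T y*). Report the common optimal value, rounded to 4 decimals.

The standard primal-dual pair for 'max c^T x s.t. A x <= b, x >= 0' is:
  Dual:  min b^T y  s.t.  A^T y >= c,  y >= 0.

So the dual LP is:
  minimize  5y1 + 4y2 + 5y3
  subject to:
    y1 + 3y3 >= 6
    y2 + y3 >= 5
    y1, y2, y3 >= 0

Solving the primal: x* = (0.3333, 4).
  primal value c^T x* = 22.
Solving the dual: y* = (0, 3, 2).
  dual value b^T y* = 22.
Strong duality: c^T x* = b^T y*. Confirmed.

22


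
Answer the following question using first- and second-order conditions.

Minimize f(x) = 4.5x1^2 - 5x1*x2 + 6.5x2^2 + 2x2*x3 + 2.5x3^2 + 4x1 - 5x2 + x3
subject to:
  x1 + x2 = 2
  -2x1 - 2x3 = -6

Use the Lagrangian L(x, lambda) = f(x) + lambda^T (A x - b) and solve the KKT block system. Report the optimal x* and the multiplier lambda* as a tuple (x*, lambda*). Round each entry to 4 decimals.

Form the Lagrangian:
  L(x, lambda) = (1/2) x^T Q x + c^T x + lambda^T (A x - b)
Stationarity (grad_x L = 0): Q x + c + A^T lambda = 0.
Primal feasibility: A x = b.

This gives the KKT block system:
  [ Q   A^T ] [ x     ]   [-c ]
  [ A    0  ] [ lambda ] = [ b ]

Solving the linear system:
  x*      = (1.2927, 0.7073, 1.7073)
  lambda* = (-1.1463, 5.4756)
  f(x*)   = 19.2439

x* = (1.2927, 0.7073, 1.7073), lambda* = (-1.1463, 5.4756)


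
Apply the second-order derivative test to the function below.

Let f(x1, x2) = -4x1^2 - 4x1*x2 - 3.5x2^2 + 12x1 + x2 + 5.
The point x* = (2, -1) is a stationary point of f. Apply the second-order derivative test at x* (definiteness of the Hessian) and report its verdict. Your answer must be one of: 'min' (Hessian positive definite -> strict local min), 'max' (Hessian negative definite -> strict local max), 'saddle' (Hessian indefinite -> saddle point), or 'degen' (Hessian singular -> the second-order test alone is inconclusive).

Compute the Hessian H = grad^2 f:
  H = [[-8, -4], [-4, -7]]
Verify stationarity: grad f(x*) = H x* + g = (0, 0).
Eigenvalues of H: -11.5311, -3.4689.
Both eigenvalues < 0, so H is negative definite -> x* is a strict local max.

max


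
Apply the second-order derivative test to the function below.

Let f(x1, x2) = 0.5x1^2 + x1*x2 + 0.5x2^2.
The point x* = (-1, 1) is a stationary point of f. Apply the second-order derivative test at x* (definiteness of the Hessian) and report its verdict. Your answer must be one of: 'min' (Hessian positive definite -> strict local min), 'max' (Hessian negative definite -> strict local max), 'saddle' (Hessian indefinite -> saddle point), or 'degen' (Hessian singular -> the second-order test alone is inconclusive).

Compute the Hessian H = grad^2 f:
  H = [[1, 1], [1, 1]]
Verify stationarity: grad f(x*) = H x* + g = (0, 0).
Eigenvalues of H: 0, 2.
H has a zero eigenvalue (singular; positive semidefinite but not definite), so H is neither positive definite, negative definite, nor indefinite. The second-order test alone is inconclusive -> degen.
(Indeed, f is constant along the null direction of H through x*, so x* is not a strict local extremum.)

degen


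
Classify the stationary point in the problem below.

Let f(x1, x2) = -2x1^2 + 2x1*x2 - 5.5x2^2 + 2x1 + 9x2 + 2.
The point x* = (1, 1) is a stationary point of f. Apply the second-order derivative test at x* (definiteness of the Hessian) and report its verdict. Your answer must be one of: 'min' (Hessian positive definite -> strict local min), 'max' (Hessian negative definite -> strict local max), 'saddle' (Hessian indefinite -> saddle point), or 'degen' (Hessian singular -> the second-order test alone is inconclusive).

Compute the Hessian H = grad^2 f:
  H = [[-4, 2], [2, -11]]
Verify stationarity: grad f(x*) = H x* + g = (0, 0).
Eigenvalues of H: -11.5311, -3.4689.
Both eigenvalues < 0, so H is negative definite -> x* is a strict local max.

max


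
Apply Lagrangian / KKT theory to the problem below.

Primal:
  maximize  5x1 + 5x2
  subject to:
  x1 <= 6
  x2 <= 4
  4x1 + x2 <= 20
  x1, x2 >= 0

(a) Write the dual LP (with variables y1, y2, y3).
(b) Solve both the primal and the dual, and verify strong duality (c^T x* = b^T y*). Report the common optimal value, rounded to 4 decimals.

The standard primal-dual pair for 'max c^T x s.t. A x <= b, x >= 0' is:
  Dual:  min b^T y  s.t.  A^T y >= c,  y >= 0.

So the dual LP is:
  minimize  6y1 + 4y2 + 20y3
  subject to:
    y1 + 4y3 >= 5
    y2 + y3 >= 5
    y1, y2, y3 >= 0

Solving the primal: x* = (4, 4).
  primal value c^T x* = 40.
Solving the dual: y* = (0, 3.75, 1.25).
  dual value b^T y* = 40.
Strong duality: c^T x* = b^T y*. Confirmed.

40


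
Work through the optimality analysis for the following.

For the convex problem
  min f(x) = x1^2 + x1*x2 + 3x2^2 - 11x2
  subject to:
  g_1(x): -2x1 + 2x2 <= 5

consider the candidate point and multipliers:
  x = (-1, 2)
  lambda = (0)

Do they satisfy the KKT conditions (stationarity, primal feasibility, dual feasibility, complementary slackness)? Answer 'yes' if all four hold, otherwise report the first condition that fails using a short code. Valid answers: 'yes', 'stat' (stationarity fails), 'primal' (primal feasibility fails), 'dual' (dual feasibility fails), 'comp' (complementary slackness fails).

Gradient of f: grad f(x) = Q x + c = (0, 0)
Constraint values g_i(x) = a_i^T x - b_i:
  g_1((-1, 2)) = 1
Stationarity residual: grad f(x) + sum_i lambda_i a_i = (0, 0)
  -> stationarity OK
Primal feasibility (all g_i <= 0): FAILS
Dual feasibility (all lambda_i >= 0): OK
Complementary slackness (lambda_i * g_i(x) = 0 for all i): OK

Verdict: the first failing condition is primal_feasibility -> primal.

primal


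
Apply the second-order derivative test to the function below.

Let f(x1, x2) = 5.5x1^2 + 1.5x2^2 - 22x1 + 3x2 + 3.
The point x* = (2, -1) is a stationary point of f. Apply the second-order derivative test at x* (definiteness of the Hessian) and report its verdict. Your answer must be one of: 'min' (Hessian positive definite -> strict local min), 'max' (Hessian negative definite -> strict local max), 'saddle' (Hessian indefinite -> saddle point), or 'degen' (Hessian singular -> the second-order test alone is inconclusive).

Compute the Hessian H = grad^2 f:
  H = [[11, 0], [0, 3]]
Verify stationarity: grad f(x*) = H x* + g = (0, 0).
Eigenvalues of H: 3, 11.
Both eigenvalues > 0, so H is positive definite -> x* is a strict local min.

min


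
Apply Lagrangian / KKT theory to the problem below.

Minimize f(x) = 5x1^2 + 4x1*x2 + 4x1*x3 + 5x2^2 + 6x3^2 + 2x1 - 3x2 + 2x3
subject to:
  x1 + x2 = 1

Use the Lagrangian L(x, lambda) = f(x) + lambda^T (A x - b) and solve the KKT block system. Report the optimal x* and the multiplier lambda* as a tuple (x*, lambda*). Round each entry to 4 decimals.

Form the Lagrangian:
  L(x, lambda) = (1/2) x^T Q x + c^T x + lambda^T (A x - b)
Stationarity (grad_x L = 0): Q x + c + A^T lambda = 0.
Primal feasibility: A x = b.

This gives the KKT block system:
  [ Q   A^T ] [ x     ]   [-c ]
  [ A    0  ] [ lambda ] = [ b ]

Solving the linear system:
  x*      = (0.1562, 0.8438, -0.2188)
  lambda* = (-6.0625)
  f(x*)   = 1.7031

x* = (0.1562, 0.8438, -0.2188), lambda* = (-6.0625)


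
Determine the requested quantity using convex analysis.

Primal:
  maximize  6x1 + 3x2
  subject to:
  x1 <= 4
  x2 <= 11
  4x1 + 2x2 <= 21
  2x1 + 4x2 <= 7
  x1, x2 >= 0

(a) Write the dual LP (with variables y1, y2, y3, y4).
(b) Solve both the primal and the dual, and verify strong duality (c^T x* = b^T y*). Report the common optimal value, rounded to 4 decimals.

The standard primal-dual pair for 'max c^T x s.t. A x <= b, x >= 0' is:
  Dual:  min b^T y  s.t.  A^T y >= c,  y >= 0.

So the dual LP is:
  minimize  4y1 + 11y2 + 21y3 + 7y4
  subject to:
    y1 + 4y3 + 2y4 >= 6
    y2 + 2y3 + 4y4 >= 3
    y1, y2, y3, y4 >= 0

Solving the primal: x* = (3.5, 0).
  primal value c^T x* = 21.
Solving the dual: y* = (0, 0, 0, 3).
  dual value b^T y* = 21.
Strong duality: c^T x* = b^T y*. Confirmed.

21


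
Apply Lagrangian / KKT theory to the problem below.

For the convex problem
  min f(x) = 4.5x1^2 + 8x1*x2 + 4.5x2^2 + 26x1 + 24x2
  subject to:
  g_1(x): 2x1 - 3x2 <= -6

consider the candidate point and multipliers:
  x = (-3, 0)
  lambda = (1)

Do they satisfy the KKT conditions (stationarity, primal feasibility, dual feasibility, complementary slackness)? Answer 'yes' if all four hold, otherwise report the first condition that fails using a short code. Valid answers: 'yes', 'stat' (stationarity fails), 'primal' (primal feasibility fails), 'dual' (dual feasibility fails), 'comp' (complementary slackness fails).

Gradient of f: grad f(x) = Q x + c = (-1, 0)
Constraint values g_i(x) = a_i^T x - b_i:
  g_1((-3, 0)) = 0
Stationarity residual: grad f(x) + sum_i lambda_i a_i = (1, -3)
  -> stationarity FAILS
Primal feasibility (all g_i <= 0): OK
Dual feasibility (all lambda_i >= 0): OK
Complementary slackness (lambda_i * g_i(x) = 0 for all i): OK

Verdict: the first failing condition is stationarity -> stat.

stat


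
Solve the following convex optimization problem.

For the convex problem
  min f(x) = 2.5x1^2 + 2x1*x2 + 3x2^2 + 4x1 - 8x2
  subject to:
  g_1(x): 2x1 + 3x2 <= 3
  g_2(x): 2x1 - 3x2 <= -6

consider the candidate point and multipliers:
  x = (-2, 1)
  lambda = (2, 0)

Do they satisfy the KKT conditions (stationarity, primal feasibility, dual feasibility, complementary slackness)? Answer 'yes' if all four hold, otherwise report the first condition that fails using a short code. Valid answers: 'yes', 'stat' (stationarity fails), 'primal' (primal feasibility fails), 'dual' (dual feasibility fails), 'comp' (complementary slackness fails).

Gradient of f: grad f(x) = Q x + c = (-4, -6)
Constraint values g_i(x) = a_i^T x - b_i:
  g_1((-2, 1)) = -4
  g_2((-2, 1)) = -1
Stationarity residual: grad f(x) + sum_i lambda_i a_i = (0, 0)
  -> stationarity OK
Primal feasibility (all g_i <= 0): OK
Dual feasibility (all lambda_i >= 0): OK
Complementary slackness (lambda_i * g_i(x) = 0 for all i): FAILS

Verdict: the first failing condition is complementary_slackness -> comp.

comp


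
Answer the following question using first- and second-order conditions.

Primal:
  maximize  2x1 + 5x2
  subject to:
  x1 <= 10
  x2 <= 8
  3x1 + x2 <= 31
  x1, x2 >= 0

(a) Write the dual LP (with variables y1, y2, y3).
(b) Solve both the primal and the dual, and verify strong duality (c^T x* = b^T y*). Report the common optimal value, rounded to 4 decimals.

The standard primal-dual pair for 'max c^T x s.t. A x <= b, x >= 0' is:
  Dual:  min b^T y  s.t.  A^T y >= c,  y >= 0.

So the dual LP is:
  minimize  10y1 + 8y2 + 31y3
  subject to:
    y1 + 3y3 >= 2
    y2 + y3 >= 5
    y1, y2, y3 >= 0

Solving the primal: x* = (7.6667, 8).
  primal value c^T x* = 55.3333.
Solving the dual: y* = (0, 4.3333, 0.6667).
  dual value b^T y* = 55.3333.
Strong duality: c^T x* = b^T y*. Confirmed.

55.3333


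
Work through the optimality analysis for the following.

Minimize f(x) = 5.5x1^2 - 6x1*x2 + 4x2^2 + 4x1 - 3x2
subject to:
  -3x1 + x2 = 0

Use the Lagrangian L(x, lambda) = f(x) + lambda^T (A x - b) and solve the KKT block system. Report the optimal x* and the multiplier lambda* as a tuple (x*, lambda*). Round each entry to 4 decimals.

Form the Lagrangian:
  L(x, lambda) = (1/2) x^T Q x + c^T x + lambda^T (A x - b)
Stationarity (grad_x L = 0): Q x + c + A^T lambda = 0.
Primal feasibility: A x = b.

This gives the KKT block system:
  [ Q   A^T ] [ x     ]   [-c ]
  [ A    0  ] [ lambda ] = [ b ]

Solving the linear system:
  x*      = (0.1064, 0.3191)
  lambda* = (1.0851)
  f(x*)   = -0.266

x* = (0.1064, 0.3191), lambda* = (1.0851)


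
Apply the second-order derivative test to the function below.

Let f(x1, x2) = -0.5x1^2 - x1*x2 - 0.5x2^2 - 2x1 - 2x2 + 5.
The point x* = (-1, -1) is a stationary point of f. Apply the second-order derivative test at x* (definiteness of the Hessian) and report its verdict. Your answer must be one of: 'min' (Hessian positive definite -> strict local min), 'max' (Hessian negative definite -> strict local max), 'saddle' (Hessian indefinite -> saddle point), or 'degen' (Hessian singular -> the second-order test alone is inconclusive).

Compute the Hessian H = grad^2 f:
  H = [[-1, -1], [-1, -1]]
Verify stationarity: grad f(x*) = H x* + g = (0, 0).
Eigenvalues of H: -2, 0.
H has a zero eigenvalue (singular; negative semidefinite but not definite), so H is neither positive definite, negative definite, nor indefinite. The second-order test alone is inconclusive -> degen.
(Indeed, f is constant along the null direction of H through x*, so x* is not a strict local extremum.)

degen


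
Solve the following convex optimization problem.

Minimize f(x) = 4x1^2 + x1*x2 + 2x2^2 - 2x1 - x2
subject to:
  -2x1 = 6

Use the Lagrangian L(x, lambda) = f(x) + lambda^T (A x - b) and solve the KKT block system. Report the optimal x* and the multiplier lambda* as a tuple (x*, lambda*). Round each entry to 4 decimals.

Form the Lagrangian:
  L(x, lambda) = (1/2) x^T Q x + c^T x + lambda^T (A x - b)
Stationarity (grad_x L = 0): Q x + c + A^T lambda = 0.
Primal feasibility: A x = b.

This gives the KKT block system:
  [ Q   A^T ] [ x     ]   [-c ]
  [ A    0  ] [ lambda ] = [ b ]

Solving the linear system:
  x*      = (-3, 1)
  lambda* = (-12.5)
  f(x*)   = 40

x* = (-3, 1), lambda* = (-12.5)


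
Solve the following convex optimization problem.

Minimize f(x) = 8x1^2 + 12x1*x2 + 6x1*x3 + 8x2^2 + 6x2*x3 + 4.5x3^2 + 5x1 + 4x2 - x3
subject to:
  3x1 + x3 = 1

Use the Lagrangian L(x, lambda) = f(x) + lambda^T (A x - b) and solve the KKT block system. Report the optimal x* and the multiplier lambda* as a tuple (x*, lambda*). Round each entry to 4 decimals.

Form the Lagrangian:
  L(x, lambda) = (1/2) x^T Q x + c^T x + lambda^T (A x - b)
Stationarity (grad_x L = 0): Q x + c + A^T lambda = 0.
Primal feasibility: A x = b.

This gives the KKT block system:
  [ Q   A^T ] [ x     ]   [-c ]
  [ A    0  ] [ lambda ] = [ b ]

Solving the linear system:
  x*      = (0.1574, -0.566, 0.5277)
  lambda* = (-1.2979)
  f(x*)   = -0.3532

x* = (0.1574, -0.566, 0.5277), lambda* = (-1.2979)


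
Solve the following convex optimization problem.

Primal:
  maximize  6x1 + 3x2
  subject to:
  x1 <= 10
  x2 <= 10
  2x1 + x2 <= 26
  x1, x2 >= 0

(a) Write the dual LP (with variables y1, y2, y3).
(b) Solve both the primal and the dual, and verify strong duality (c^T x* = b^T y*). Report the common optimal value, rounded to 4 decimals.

The standard primal-dual pair for 'max c^T x s.t. A x <= b, x >= 0' is:
  Dual:  min b^T y  s.t.  A^T y >= c,  y >= 0.

So the dual LP is:
  minimize  10y1 + 10y2 + 26y3
  subject to:
    y1 + 2y3 >= 6
    y2 + y3 >= 3
    y1, y2, y3 >= 0

Solving the primal: x* = (8, 10).
  primal value c^T x* = 78.
Solving the dual: y* = (0, 0, 3).
  dual value b^T y* = 78.
Strong duality: c^T x* = b^T y*. Confirmed.

78


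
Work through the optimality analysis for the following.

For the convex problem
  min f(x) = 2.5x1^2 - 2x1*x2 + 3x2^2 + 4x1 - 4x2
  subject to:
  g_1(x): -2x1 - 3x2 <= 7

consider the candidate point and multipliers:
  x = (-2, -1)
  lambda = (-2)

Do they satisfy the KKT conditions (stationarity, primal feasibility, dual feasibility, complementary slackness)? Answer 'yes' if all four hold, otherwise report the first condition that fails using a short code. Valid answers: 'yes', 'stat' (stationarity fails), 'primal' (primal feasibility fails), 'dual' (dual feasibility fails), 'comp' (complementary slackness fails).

Gradient of f: grad f(x) = Q x + c = (-4, -6)
Constraint values g_i(x) = a_i^T x - b_i:
  g_1((-2, -1)) = 0
Stationarity residual: grad f(x) + sum_i lambda_i a_i = (0, 0)
  -> stationarity OK
Primal feasibility (all g_i <= 0): OK
Dual feasibility (all lambda_i >= 0): FAILS
Complementary slackness (lambda_i * g_i(x) = 0 for all i): OK

Verdict: the first failing condition is dual_feasibility -> dual.

dual


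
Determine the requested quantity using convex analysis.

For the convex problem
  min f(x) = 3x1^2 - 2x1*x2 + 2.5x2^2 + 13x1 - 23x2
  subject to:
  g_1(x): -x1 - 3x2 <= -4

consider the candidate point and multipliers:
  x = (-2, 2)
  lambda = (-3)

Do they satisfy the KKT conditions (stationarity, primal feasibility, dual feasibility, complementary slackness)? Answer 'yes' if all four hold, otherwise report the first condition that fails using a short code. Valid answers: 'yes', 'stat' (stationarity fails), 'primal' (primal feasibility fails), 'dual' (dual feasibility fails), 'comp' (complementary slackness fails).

Gradient of f: grad f(x) = Q x + c = (-3, -9)
Constraint values g_i(x) = a_i^T x - b_i:
  g_1((-2, 2)) = 0
Stationarity residual: grad f(x) + sum_i lambda_i a_i = (0, 0)
  -> stationarity OK
Primal feasibility (all g_i <= 0): OK
Dual feasibility (all lambda_i >= 0): FAILS
Complementary slackness (lambda_i * g_i(x) = 0 for all i): OK

Verdict: the first failing condition is dual_feasibility -> dual.

dual


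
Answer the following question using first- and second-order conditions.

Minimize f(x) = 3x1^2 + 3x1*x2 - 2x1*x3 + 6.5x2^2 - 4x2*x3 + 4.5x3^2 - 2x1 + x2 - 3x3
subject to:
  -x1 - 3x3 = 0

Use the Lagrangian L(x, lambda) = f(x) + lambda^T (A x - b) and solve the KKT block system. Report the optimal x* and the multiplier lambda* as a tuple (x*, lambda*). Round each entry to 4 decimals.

Form the Lagrangian:
  L(x, lambda) = (1/2) x^T Q x + c^T x + lambda^T (A x - b)
Stationarity (grad_x L = 0): Q x + c + A^T lambda = 0.
Primal feasibility: A x = b.

This gives the KKT block system:
  [ Q   A^T ] [ x     ]   [-c ]
  [ A    0  ] [ lambda ] = [ b ]

Solving the linear system:
  x*      = (0.1935, -0.1414, -0.0645)
  lambda* = (-1.134)
  f(x*)   = -0.1675

x* = (0.1935, -0.1414, -0.0645), lambda* = (-1.134)


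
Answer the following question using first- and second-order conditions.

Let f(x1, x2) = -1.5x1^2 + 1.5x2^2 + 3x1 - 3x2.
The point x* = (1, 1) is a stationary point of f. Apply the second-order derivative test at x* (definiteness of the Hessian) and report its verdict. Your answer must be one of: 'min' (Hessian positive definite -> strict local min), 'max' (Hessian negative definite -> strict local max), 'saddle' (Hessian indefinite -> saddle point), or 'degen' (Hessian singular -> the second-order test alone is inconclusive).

Compute the Hessian H = grad^2 f:
  H = [[-3, 0], [0, 3]]
Verify stationarity: grad f(x*) = H x* + g = (0, 0).
Eigenvalues of H: -3, 3.
Eigenvalues have mixed signs, so H is indefinite -> x* is a saddle point.

saddle


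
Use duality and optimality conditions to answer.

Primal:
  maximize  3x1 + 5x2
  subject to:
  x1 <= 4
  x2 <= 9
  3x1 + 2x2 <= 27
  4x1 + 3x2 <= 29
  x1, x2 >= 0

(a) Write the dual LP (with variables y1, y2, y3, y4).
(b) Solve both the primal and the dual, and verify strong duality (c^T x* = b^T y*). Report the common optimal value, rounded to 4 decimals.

The standard primal-dual pair for 'max c^T x s.t. A x <= b, x >= 0' is:
  Dual:  min b^T y  s.t.  A^T y >= c,  y >= 0.

So the dual LP is:
  minimize  4y1 + 9y2 + 27y3 + 29y4
  subject to:
    y1 + 3y3 + 4y4 >= 3
    y2 + 2y3 + 3y4 >= 5
    y1, y2, y3, y4 >= 0

Solving the primal: x* = (0.5, 9).
  primal value c^T x* = 46.5.
Solving the dual: y* = (0, 2.75, 0, 0.75).
  dual value b^T y* = 46.5.
Strong duality: c^T x* = b^T y*. Confirmed.

46.5


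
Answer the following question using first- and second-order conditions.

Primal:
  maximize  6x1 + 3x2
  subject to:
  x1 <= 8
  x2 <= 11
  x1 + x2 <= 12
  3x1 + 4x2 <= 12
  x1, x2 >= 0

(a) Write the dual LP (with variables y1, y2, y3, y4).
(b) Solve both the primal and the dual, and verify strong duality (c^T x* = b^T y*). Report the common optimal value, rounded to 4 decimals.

The standard primal-dual pair for 'max c^T x s.t. A x <= b, x >= 0' is:
  Dual:  min b^T y  s.t.  A^T y >= c,  y >= 0.

So the dual LP is:
  minimize  8y1 + 11y2 + 12y3 + 12y4
  subject to:
    y1 + y3 + 3y4 >= 6
    y2 + y3 + 4y4 >= 3
    y1, y2, y3, y4 >= 0

Solving the primal: x* = (4, 0).
  primal value c^T x* = 24.
Solving the dual: y* = (0, 0, 0, 2).
  dual value b^T y* = 24.
Strong duality: c^T x* = b^T y*. Confirmed.

24


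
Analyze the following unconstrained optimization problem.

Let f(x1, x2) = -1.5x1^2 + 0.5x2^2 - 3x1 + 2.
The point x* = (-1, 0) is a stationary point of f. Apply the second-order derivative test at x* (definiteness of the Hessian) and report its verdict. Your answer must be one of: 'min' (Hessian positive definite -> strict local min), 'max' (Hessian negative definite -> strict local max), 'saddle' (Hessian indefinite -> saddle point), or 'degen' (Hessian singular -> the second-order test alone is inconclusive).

Compute the Hessian H = grad^2 f:
  H = [[-3, 0], [0, 1]]
Verify stationarity: grad f(x*) = H x* + g = (0, 0).
Eigenvalues of H: -3, 1.
Eigenvalues have mixed signs, so H is indefinite -> x* is a saddle point.

saddle


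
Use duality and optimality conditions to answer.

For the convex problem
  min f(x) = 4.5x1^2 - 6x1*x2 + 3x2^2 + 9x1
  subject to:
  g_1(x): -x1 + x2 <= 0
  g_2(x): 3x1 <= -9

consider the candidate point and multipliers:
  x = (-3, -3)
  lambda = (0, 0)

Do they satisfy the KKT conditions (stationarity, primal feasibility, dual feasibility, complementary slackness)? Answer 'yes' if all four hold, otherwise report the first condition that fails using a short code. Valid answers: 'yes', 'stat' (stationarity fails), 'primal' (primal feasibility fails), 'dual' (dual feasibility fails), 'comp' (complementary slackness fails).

Gradient of f: grad f(x) = Q x + c = (0, 0)
Constraint values g_i(x) = a_i^T x - b_i:
  g_1((-3, -3)) = 0
  g_2((-3, -3)) = 0
Stationarity residual: grad f(x) + sum_i lambda_i a_i = (0, 0)
  -> stationarity OK
Primal feasibility (all g_i <= 0): OK
Dual feasibility (all lambda_i >= 0): OK
Complementary slackness (lambda_i * g_i(x) = 0 for all i): OK

Verdict: yes, KKT holds.

yes


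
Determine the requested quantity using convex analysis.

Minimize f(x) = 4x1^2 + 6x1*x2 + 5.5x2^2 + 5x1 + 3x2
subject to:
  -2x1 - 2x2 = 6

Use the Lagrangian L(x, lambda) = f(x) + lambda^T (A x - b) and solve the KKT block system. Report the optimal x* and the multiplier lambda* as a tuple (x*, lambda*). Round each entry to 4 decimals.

Form the Lagrangian:
  L(x, lambda) = (1/2) x^T Q x + c^T x + lambda^T (A x - b)
Stationarity (grad_x L = 0): Q x + c + A^T lambda = 0.
Primal feasibility: A x = b.

This gives the KKT block system:
  [ Q   A^T ] [ x     ]   [-c ]
  [ A    0  ] [ lambda ] = [ b ]

Solving the linear system:
  x*      = (-2.4286, -0.5714)
  lambda* = (-8.9286)
  f(x*)   = 19.8571

x* = (-2.4286, -0.5714), lambda* = (-8.9286)


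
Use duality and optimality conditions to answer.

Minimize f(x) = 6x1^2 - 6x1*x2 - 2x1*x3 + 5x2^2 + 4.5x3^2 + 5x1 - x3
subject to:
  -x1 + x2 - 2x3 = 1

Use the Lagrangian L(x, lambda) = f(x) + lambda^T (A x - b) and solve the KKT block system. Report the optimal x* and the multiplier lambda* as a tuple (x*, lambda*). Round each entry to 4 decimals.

Form the Lagrangian:
  L(x, lambda) = (1/2) x^T Q x + c^T x + lambda^T (A x - b)
Stationarity (grad_x L = 0): Q x + c + A^T lambda = 0.
Primal feasibility: A x = b.

This gives the KKT block system:
  [ Q   A^T ] [ x     ]   [-c ]
  [ A    0  ] [ lambda ] = [ b ]

Solving the linear system:
  x*      = (-0.7203, -0.3194, -0.2996)
  lambda* = (-1.1278)
  f(x*)   = -1.087

x* = (-0.7203, -0.3194, -0.2996), lambda* = (-1.1278)


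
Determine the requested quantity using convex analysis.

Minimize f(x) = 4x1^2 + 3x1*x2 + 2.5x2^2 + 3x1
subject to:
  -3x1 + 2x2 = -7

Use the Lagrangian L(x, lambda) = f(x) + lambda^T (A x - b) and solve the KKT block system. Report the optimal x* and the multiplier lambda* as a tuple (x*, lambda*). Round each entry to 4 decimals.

Form the Lagrangian:
  L(x, lambda) = (1/2) x^T Q x + c^T x + lambda^T (A x - b)
Stationarity (grad_x L = 0): Q x + c + A^T lambda = 0.
Primal feasibility: A x = b.

This gives the KKT block system:
  [ Q   A^T ] [ x     ]   [-c ]
  [ A    0  ] [ lambda ] = [ b ]

Solving the linear system:
  x*      = (1.1947, -1.708)
  lambda* = (2.4779)
  f(x*)   = 10.4646

x* = (1.1947, -1.708), lambda* = (2.4779)


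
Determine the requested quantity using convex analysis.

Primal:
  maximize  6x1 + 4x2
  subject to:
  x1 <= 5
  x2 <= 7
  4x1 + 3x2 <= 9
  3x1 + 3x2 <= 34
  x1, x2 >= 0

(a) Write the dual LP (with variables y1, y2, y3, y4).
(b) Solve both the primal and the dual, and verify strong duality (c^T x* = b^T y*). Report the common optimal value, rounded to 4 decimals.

The standard primal-dual pair for 'max c^T x s.t. A x <= b, x >= 0' is:
  Dual:  min b^T y  s.t.  A^T y >= c,  y >= 0.

So the dual LP is:
  minimize  5y1 + 7y2 + 9y3 + 34y4
  subject to:
    y1 + 4y3 + 3y4 >= 6
    y2 + 3y3 + 3y4 >= 4
    y1, y2, y3, y4 >= 0

Solving the primal: x* = (2.25, 0).
  primal value c^T x* = 13.5.
Solving the dual: y* = (0, 0, 1.5, 0).
  dual value b^T y* = 13.5.
Strong duality: c^T x* = b^T y*. Confirmed.

13.5


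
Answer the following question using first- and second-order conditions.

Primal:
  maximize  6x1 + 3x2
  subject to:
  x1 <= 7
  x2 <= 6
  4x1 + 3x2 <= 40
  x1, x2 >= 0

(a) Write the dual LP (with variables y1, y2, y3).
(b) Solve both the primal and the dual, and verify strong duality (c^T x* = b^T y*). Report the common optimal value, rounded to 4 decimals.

The standard primal-dual pair for 'max c^T x s.t. A x <= b, x >= 0' is:
  Dual:  min b^T y  s.t.  A^T y >= c,  y >= 0.

So the dual LP is:
  minimize  7y1 + 6y2 + 40y3
  subject to:
    y1 + 4y3 >= 6
    y2 + 3y3 >= 3
    y1, y2, y3 >= 0

Solving the primal: x* = (7, 4).
  primal value c^T x* = 54.
Solving the dual: y* = (2, 0, 1).
  dual value b^T y* = 54.
Strong duality: c^T x* = b^T y*. Confirmed.

54


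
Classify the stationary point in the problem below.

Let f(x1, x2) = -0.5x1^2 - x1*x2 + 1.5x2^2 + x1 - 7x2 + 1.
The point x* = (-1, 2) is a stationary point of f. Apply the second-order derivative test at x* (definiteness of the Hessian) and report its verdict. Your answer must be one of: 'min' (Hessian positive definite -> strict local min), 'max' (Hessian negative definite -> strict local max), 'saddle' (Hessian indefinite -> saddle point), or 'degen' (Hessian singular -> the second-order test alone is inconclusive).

Compute the Hessian H = grad^2 f:
  H = [[-1, -1], [-1, 3]]
Verify stationarity: grad f(x*) = H x* + g = (0, 0).
Eigenvalues of H: -1.2361, 3.2361.
Eigenvalues have mixed signs, so H is indefinite -> x* is a saddle point.

saddle


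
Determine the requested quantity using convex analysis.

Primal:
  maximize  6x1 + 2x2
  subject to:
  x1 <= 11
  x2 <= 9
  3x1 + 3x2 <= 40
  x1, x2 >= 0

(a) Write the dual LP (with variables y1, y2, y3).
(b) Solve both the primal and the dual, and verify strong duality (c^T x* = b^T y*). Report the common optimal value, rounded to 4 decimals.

The standard primal-dual pair for 'max c^T x s.t. A x <= b, x >= 0' is:
  Dual:  min b^T y  s.t.  A^T y >= c,  y >= 0.

So the dual LP is:
  minimize  11y1 + 9y2 + 40y3
  subject to:
    y1 + 3y3 >= 6
    y2 + 3y3 >= 2
    y1, y2, y3 >= 0

Solving the primal: x* = (11, 2.3333).
  primal value c^T x* = 70.6667.
Solving the dual: y* = (4, 0, 0.6667).
  dual value b^T y* = 70.6667.
Strong duality: c^T x* = b^T y*. Confirmed.

70.6667


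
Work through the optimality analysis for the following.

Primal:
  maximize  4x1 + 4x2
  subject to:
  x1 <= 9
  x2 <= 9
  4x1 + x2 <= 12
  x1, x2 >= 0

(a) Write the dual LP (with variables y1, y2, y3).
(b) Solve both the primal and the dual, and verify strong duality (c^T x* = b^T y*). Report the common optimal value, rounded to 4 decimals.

The standard primal-dual pair for 'max c^T x s.t. A x <= b, x >= 0' is:
  Dual:  min b^T y  s.t.  A^T y >= c,  y >= 0.

So the dual LP is:
  minimize  9y1 + 9y2 + 12y3
  subject to:
    y1 + 4y3 >= 4
    y2 + y3 >= 4
    y1, y2, y3 >= 0

Solving the primal: x* = (0.75, 9).
  primal value c^T x* = 39.
Solving the dual: y* = (0, 3, 1).
  dual value b^T y* = 39.
Strong duality: c^T x* = b^T y*. Confirmed.

39


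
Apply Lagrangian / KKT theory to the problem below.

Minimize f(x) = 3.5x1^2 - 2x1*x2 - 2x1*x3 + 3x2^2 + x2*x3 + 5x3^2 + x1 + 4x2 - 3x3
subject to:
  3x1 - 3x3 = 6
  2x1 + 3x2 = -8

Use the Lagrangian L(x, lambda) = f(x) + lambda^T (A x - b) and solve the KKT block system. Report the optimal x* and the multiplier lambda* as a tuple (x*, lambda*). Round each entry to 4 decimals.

Form the Lagrangian:
  L(x, lambda) = (1/2) x^T Q x + c^T x + lambda^T (A x - b)
Stationarity (grad_x L = 0): Q x + c + A^T lambda = 0.
Primal feasibility: A x = b.

This gives the KKT block system:
  [ Q   A^T ] [ x     ]   [-c ]
  [ A    0  ] [ lambda ] = [ b ]

Solving the linear system:
  x*      = (0.3529, -2.902, -1.6471)
  lambda* = (-7.6928, 5.2549)
  f(x*)   = 40.9412

x* = (0.3529, -2.902, -1.6471), lambda* = (-7.6928, 5.2549)


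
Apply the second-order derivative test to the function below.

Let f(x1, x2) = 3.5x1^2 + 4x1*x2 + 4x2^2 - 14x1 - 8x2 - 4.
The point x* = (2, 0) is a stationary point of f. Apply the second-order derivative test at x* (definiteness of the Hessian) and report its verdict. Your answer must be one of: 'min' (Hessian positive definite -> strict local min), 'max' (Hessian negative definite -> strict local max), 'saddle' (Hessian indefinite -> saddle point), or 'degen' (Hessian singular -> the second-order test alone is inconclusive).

Compute the Hessian H = grad^2 f:
  H = [[7, 4], [4, 8]]
Verify stationarity: grad f(x*) = H x* + g = (0, 0).
Eigenvalues of H: 3.4689, 11.5311.
Both eigenvalues > 0, so H is positive definite -> x* is a strict local min.

min
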